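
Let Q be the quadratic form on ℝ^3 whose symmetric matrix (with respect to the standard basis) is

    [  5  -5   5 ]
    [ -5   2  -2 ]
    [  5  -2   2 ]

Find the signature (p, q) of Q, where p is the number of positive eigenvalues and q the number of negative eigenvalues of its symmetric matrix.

Congruent diagonalization of A (simultaneous row and column reduction) yields pivots 5, -3, 0.
Counting signs: 1 positive, 1 negative, 1 zero.

(1, 1)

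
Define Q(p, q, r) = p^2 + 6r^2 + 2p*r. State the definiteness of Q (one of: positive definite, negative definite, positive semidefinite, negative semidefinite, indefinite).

Write A = [[1, 0, 1], [0, 0, 0], [1, 0, 6]].
Applying the same elementary operations to the rows and columns of A produces a congruent diagonal matrix with entries 1, 0, 5.
So there are 2 positive, 1 zero pivots.
Hence Q is positive semidefinite.

positive semidefinite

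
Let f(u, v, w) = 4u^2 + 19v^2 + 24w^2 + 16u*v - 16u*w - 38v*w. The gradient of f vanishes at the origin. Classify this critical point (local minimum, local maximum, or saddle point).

The Hessian at the origin is H = [[8, 16, -16], [16, 38, -38], [-16, -38, 48]].
Congruent diagonalization of H (simultaneous row and column reduction) yields pivots 8, 6, 10.
So there are 3 positive pivots.
H is positive definite, so the origin is a strict local minimum.

local minimum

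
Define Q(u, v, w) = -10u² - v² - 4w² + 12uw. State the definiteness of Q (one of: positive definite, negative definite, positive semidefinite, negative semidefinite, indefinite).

negative definite

The symmetric matrix of Q is A = [[-10, 0, 6], [0, -1, 0], [6, 0, -4]].
Leading principal minors: Δ_1 = -10, Δ_2 = 10, Δ_3 = -4.
The signs alternate starting with Δ_1 < 0, so by Sylvester's criterion Q is negative definite.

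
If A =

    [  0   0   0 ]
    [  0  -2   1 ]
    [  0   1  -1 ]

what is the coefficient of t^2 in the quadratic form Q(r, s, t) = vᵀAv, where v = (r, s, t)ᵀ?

-1

The coefficient of t^2 is the diagonal entry A[3,3] = -1.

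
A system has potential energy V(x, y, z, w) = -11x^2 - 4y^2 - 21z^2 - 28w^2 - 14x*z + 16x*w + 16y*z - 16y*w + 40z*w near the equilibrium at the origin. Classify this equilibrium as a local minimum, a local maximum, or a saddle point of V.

local maximum

The Hessian at the origin is H = [[-22, 0, -14, 16], [0, -8, 16, -16], [-14, 16, -42, 40], [16, -16, 40, -56]].
Congruent diagonalization of H (simultaneous row and column reduction) yields pivots -22, -8, -12/11, -8.
That gives 4 negative pivots.
H is negative definite, so the origin is a strict local maximum.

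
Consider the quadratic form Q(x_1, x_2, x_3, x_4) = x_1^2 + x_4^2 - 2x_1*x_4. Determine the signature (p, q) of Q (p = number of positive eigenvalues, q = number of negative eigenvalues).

The associated matrix is A = [[1, 0, 0, -1], [0, 0, 0, 0], [0, 0, 0, 0], [-1, 0, 0, 1]].
Congruent diagonalization of A (simultaneous row and column reduction) yields pivots 1, 0, 0, 0.
Counting signs: 1 positive, 3 zero.

(1, 0)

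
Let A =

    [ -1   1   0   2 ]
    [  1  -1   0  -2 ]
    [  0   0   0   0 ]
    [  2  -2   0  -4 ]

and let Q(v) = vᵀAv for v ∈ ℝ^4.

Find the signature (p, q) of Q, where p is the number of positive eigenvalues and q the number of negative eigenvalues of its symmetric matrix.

(0, 1)

Symmetric row and column elimination reduces A to a congruent diagonal form with pivots -1, 0, 0, 0.
That gives 1 negative, 3 zero pivots.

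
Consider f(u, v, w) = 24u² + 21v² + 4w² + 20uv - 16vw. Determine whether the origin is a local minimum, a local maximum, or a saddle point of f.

The Hessian at the origin is H = [[48, 20, 0], [20, 42, -16], [0, -16, 8]].
An LDLᵀ factorisation of H has diagonal entries 48, 101/3, 40/101.
Counting signs: 3 positive.
H is positive definite, so the origin is a strict local minimum.

local minimum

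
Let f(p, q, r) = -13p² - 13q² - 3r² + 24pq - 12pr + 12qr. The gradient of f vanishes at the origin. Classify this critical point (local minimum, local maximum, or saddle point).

local maximum

The Hessian at the origin is H = [[-26, 24, -12], [24, -26, 12], [-12, 12, -6]].
An LDLᵀ factorisation of H has diagonal entries -26, -50/13, -6/25.
That gives 3 negative pivots.
H is negative definite, so the origin is a strict local maximum.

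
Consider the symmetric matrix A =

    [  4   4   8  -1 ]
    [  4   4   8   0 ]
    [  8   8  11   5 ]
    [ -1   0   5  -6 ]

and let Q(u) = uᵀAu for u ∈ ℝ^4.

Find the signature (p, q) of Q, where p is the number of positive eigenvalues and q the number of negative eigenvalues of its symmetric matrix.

(2, 2)

By Sylvester's law of inertia any congruent diagonalization of A has 2 positive, 2 negative and 0 zero entries.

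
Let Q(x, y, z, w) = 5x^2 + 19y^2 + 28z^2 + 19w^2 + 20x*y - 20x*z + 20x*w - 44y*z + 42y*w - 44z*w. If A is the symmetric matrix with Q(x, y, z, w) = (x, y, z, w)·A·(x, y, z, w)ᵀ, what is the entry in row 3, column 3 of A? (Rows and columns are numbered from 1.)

28

The coefficient of z^2 in Q is 28, and that is exactly A[3,3].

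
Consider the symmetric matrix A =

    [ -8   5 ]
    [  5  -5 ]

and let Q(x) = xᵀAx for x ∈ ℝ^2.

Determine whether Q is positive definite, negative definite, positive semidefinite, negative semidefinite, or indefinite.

For the 2×2 matrix [[-8, 5], [5, -5]]: det = -8·-5 − (5)² = 15, trace = -13.
det > 0 so both eigenvalues share the sign of the trace; trace = -13 < 0 ⇒ both negative.

negative definite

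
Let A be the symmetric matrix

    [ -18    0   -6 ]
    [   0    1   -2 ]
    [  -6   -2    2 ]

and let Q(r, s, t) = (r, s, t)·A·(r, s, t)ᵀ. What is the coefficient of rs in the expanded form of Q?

The coefficient of rs is A[1,2] + A[2,1] = 2·0 = 0.

0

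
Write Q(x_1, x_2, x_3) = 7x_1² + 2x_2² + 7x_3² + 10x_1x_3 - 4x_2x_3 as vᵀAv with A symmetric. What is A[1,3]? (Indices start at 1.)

The coefficient of x_1·x_3 in Q is 10. For a symmetric A this equals A[1,3] + A[3,1] = 2·A[1,3].
So A[1,3] = 10/2 = 5.

5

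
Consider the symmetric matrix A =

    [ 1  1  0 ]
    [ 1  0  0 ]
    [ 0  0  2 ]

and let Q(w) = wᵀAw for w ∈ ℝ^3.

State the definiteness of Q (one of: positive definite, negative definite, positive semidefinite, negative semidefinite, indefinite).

indefinite

An LDLᵀ factorisation of A has diagonal entries 1, -1, 2.
So there are 2 positive, 1 negative pivots.
Hence Q is indefinite.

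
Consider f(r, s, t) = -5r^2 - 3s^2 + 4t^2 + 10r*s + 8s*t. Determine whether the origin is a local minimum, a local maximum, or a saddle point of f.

saddle point

The Hessian at the origin is H = [[-10, 10, 0], [10, -6, 8], [0, 8, 8]].
Applying the same elementary operations to the rows and columns of H produces a congruent diagonal matrix with entries -10, 4, -8.
Counting signs: 1 positive, 2 negative.
H is indefinite, so the origin is a saddle point.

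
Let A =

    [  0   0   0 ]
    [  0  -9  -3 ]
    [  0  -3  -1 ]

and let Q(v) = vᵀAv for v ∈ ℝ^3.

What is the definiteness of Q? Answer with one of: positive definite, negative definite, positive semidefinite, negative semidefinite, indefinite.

Congruent diagonalization of A (simultaneous row and column reduction) yields pivots 0, -9, 0.
Counting signs: 1 negative, 2 zero.
Hence Q is negative semidefinite.

negative semidefinite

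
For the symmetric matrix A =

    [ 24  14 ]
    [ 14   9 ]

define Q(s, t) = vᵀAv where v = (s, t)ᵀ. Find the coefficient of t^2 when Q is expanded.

The coefficient of t^2 is the diagonal entry A[2,2] = 9.

9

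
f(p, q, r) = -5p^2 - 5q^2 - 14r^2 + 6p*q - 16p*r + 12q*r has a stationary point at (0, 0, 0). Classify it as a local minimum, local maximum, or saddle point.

local maximum

The Hessian at the origin is H = [[-10, 6, -16], [6, -10, 12], [-16, 12, -28]].
Applying the same elementary operations to the rows and columns of H produces a congruent diagonal matrix with entries -10, -32/5, -3/2.
That gives 3 negative pivots.
H is negative definite, so the origin is a strict local maximum.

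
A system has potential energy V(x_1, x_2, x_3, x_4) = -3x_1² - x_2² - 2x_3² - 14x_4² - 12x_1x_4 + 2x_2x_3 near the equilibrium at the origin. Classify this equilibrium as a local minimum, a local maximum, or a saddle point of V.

local maximum

The Hessian at the origin is H = [[-6, 0, 0, -12], [0, -2, 2, 0], [0, 2, -4, 0], [-12, 0, 0, -28]].
Row-reducing H symmetrically gives the diagonal entries -6, -2, -2, -4.
Counting signs: 4 negative.
H is negative definite, so the origin is a strict local maximum.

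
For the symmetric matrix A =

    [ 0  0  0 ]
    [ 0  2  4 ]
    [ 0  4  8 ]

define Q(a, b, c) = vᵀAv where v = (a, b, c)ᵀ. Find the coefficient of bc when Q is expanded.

The coefficient of bc is A[2,3] + A[3,2] = 2·4 = 8.

8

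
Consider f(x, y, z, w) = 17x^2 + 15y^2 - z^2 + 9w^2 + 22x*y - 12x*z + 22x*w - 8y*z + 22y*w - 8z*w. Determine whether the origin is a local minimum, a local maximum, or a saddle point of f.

The Hessian at the origin is H = [[34, 22, -12, 22], [22, 30, -8, 22], [-12, -8, -2, -8], [22, 22, -8, 18]].
Congruent diagonalization of H (simultaneous row and column reduction) yields pivots 34, 268/17, -418/67, -12/209.
So there are 2 positive, 2 negative pivots.
H is indefinite, so the origin is a saddle point.

saddle point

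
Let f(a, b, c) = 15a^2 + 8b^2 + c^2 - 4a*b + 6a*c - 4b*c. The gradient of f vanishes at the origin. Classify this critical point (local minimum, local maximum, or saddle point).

The Hessian at the origin is H = [[30, -4, 6], [-4, 16, -4], [6, -4, 2]].
An LDLᵀ factorisation of H has diagonal entries 30, 232/15, 4/29.
That gives 3 positive pivots.
H is positive definite, so the origin is a strict local minimum.

local minimum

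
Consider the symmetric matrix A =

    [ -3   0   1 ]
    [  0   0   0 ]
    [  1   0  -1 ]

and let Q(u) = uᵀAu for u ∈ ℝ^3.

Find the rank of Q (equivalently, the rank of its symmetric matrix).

2

Congruent diagonalization of A (simultaneous row and column reduction) yields pivots -3, 0, -2/3.
Counting signs: 2 negative, 1 zero.
The rank is the number of nonzero pivots: 2.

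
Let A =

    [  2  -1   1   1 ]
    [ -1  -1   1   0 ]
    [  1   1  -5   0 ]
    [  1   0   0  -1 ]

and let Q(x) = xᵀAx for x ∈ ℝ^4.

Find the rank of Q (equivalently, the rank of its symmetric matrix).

Applying the same elementary operations to the rows and columns of A produces a congruent diagonal matrix with entries 2, -3/2, -4, -4/3.
That gives 1 positive, 3 negative pivots.
The rank is the number of nonzero pivots: 4.

4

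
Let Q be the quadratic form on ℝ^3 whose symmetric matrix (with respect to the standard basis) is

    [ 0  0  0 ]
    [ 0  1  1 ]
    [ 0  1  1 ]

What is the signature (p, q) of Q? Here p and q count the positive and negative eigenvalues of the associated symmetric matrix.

(1, 0)

Applying the same elementary operations to the rows and columns of A produces a congruent diagonal matrix with entries 0, 1, 0.
Counting signs: 1 positive, 2 zero.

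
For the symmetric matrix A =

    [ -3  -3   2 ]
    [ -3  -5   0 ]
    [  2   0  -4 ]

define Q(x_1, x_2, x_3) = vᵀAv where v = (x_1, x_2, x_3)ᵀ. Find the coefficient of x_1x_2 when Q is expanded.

-6

The coefficient of x_1x_2 is A[1,2] + A[2,1] = 2·(-3) = -6.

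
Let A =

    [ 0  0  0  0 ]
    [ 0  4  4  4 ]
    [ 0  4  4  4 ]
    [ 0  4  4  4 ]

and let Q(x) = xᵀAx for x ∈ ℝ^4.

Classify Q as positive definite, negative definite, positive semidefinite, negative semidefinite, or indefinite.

positive semidefinite

Row-reducing A symmetrically gives the diagonal entries 0, 4, 0, 0.
That gives 1 positive, 3 zero pivots.
Hence Q is positive semidefinite.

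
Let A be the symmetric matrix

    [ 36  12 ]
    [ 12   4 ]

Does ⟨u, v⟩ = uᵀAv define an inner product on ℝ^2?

For the 2×2 matrix [[36, 12], [12, 4]]: det = 36·4 − (12)² = 0, trace = 40.
det = 0 so one eigenvalue is zero; the form is semidefinite with the sign of the trace.
⟨·,·⟩ is an inner product exactly when A is positive definite.

no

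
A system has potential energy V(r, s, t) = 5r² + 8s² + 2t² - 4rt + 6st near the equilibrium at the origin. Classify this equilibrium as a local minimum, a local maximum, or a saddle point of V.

The Hessian at the origin is H = [[10, 0, -4], [0, 16, 6], [-4, 6, 4]].
Congruent diagonalization of H (simultaneous row and column reduction) yields pivots 10, 16, 3/20.
Counting signs: 3 positive.
H is positive definite, so the origin is a strict local minimum.

local minimum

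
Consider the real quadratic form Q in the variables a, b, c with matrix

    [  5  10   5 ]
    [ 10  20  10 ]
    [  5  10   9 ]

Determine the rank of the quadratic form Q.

2

Congruent diagonalization of A (simultaneous row and column reduction) yields pivots 5, 0, 4.
That gives 2 positive, 1 zero pivots.
The rank is the number of nonzero pivots: 2.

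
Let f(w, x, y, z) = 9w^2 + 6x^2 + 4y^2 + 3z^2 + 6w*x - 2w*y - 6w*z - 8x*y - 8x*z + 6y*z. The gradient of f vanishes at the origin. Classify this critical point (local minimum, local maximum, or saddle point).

local minimum

The Hessian at the origin is H = [[18, 6, -2, -6], [6, 12, -8, -8], [-2, -8, 8, 6], [-6, -8, 6, 6]].
Row-reducing H symmetrically gives the diagonal entries 18, 10, 12/5, 1/27.
Counting signs: 4 positive.
H is positive definite, so the origin is a strict local minimum.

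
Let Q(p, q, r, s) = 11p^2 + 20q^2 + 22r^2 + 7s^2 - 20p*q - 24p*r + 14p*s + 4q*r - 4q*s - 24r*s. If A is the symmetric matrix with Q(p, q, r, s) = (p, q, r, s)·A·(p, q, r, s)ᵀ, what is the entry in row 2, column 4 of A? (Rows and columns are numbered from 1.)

The coefficient of q·s in Q is -4. For a symmetric A this equals A[2,4] + A[4,2] = 2·A[2,4].
So A[2,4] = -4/2 = -2.

-2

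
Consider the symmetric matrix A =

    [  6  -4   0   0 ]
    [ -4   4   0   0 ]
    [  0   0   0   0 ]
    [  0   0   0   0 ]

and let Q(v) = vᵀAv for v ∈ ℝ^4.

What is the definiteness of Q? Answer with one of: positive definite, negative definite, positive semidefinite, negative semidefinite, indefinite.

positive semidefinite

Row-reducing A symmetrically gives the diagonal entries 6, 4/3, 0, 0.
So there are 2 positive, 2 zero pivots.
Hence Q is positive semidefinite.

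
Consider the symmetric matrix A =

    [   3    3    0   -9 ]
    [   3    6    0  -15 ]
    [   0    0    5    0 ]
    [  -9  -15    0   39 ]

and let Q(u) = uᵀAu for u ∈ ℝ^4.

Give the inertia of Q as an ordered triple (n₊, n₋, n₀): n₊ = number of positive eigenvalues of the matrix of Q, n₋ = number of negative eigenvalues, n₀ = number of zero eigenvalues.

Congruent diagonalization of A (simultaneous row and column reduction) yields pivots 3, 3, 5, 0.
That gives 3 positive, 1 zero pivots.

(3, 0, 1)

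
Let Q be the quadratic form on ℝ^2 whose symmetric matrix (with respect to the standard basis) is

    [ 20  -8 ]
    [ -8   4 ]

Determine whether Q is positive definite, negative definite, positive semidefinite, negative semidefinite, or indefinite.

positive definite

Leading principal minors: Δ_1 = 20, Δ_2 = 16.
All leading principal minors are positive, so by Sylvester's criterion Q is positive definite.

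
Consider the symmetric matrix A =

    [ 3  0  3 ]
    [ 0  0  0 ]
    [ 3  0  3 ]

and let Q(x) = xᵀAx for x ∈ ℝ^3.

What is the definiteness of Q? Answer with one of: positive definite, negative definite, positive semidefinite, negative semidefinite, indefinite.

Symmetric row and column elimination reduces A to a congruent diagonal form with pivots 3, 0, 0.
So there are 1 positive, 2 zero pivots.
Hence Q is positive semidefinite.

positive semidefinite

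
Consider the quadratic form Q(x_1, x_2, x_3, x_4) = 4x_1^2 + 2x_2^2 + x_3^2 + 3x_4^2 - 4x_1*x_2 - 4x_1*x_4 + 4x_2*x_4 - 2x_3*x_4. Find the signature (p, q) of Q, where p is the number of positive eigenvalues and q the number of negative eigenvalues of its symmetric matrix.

(3, 0)

Write A = [[4, -2, 0, -2], [-2, 2, 0, 2], [0, 0, 1, -1], [-2, 2, -1, 3]].
Row-reducing A symmetrically gives the diagonal entries 4, 1, 1, 0.
Counting signs: 3 positive, 1 zero.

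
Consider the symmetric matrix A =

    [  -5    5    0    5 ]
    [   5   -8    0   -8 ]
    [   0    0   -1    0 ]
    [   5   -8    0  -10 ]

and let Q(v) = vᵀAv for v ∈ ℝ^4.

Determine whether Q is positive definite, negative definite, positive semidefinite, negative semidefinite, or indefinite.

Leading principal minors: Δ_1 = -5, Δ_2 = 15, Δ_3 = -15, Δ_4 = 30.
The signs alternate starting with Δ_1 < 0, so by Sylvester's criterion Q is negative definite.

negative definite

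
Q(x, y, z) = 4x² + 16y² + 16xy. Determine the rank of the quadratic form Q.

1

The symmetric matrix is A = [[4, 8, 0], [8, 16, 0], [0, 0, 0]].
Symmetric row and column elimination reduces A to a congruent diagonal form with pivots 4, 0, 0.
Counting signs: 1 positive, 2 zero.
The rank is the number of nonzero pivots: 1.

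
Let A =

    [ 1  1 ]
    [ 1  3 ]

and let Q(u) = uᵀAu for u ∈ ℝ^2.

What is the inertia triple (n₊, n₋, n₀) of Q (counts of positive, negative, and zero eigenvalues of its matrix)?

(2, 0, 0)

Applying the same elementary operations to the rows and columns of A produces a congruent diagonal matrix with entries 1, 2.
Counting signs: 2 positive.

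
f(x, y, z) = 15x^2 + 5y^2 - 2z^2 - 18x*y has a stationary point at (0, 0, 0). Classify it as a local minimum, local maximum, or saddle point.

The Hessian at the origin is H = [[30, -18, 0], [-18, 10, 0], [0, 0, -4]].
Congruent diagonalization of H (simultaneous row and column reduction) yields pivots 30, -4/5, -4.
Counting signs: 1 positive, 2 negative.
H is indefinite, so the origin is a saddle point.

saddle point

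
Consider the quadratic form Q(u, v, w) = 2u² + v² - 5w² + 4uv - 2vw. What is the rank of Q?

3

The associated matrix is A = [[2, 2, 0], [2, 1, -1], [0, -1, -5]].
An LDLᵀ factorisation of A has diagonal entries 2, -1, -4.
That gives 1 positive, 2 negative pivots.
The rank is the number of nonzero pivots: 3.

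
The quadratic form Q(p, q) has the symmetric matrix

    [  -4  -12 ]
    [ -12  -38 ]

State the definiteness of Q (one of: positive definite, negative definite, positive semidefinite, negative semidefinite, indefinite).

Symmetric row and column elimination reduces A to a congruent diagonal form with pivots -4, -2.
Counting signs: 2 negative.
Hence Q is negative definite.

negative definite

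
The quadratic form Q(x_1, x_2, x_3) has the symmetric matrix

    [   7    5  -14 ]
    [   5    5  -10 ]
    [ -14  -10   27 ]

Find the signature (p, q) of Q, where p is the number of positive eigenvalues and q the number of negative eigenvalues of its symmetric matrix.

Symmetric row and column elimination reduces A to a congruent diagonal form with pivots 7, 10/7, -1.
That gives 2 positive, 1 negative pivots.

(2, 1)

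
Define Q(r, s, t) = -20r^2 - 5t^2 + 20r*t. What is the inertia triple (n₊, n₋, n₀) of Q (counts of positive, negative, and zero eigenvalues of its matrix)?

(0, 1, 2)

Write A = [[-20, 0, 10], [0, 0, 0], [10, 0, -5]].
Symmetric row and column elimination reduces A to a congruent diagonal form with pivots -20, 0, 0.
Counting signs: 1 negative, 2 zero.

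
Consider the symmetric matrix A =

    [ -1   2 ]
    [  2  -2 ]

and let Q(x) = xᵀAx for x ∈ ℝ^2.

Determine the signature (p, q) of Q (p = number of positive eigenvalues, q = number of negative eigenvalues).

(1, 1)

Row-reducing A symmetrically gives the diagonal entries -1, 2.
Counting signs: 1 positive, 1 negative.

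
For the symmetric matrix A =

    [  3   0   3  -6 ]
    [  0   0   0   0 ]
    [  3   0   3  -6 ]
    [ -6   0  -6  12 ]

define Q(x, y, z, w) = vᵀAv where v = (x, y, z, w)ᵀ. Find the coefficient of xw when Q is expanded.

The coefficient of xw is A[1,4] + A[4,1] = 2·(-6) = -12.

-12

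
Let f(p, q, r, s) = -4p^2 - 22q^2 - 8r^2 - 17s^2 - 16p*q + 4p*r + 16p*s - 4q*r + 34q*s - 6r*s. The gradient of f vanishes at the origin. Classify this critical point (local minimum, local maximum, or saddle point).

local maximum

The Hessian at the origin is H = [[-8, -16, 4, 16], [-16, -44, -4, 34], [4, -4, -16, -6], [16, 34, -6, -34]].
Symmetric row and column elimination reduces H to a congruent diagonal form with pivots -8, -12, -2, -5/3.
So there are 4 negative pivots.
H is negative definite, so the origin is a strict local maximum.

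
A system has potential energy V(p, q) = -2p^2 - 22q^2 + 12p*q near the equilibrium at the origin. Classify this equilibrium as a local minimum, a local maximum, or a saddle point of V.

local maximum

The Hessian at the origin is H = [[-4, 12], [12, -44]].
det H = -4·-44 − (12)² = 32 > 0 and H[1,1] = -4 < 0, so H is negative definite.
Therefore the origin is a local maximum.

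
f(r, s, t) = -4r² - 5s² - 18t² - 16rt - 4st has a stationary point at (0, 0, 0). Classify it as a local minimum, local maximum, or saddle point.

The Hessian at the origin is H = [[-8, 0, -16], [0, -10, -4], [-16, -4, -36]].
An LDLᵀ factorisation of H has diagonal entries -8, -10, -12/5.
That gives 3 negative pivots.
H is negative definite, so the origin is a strict local maximum.

local maximum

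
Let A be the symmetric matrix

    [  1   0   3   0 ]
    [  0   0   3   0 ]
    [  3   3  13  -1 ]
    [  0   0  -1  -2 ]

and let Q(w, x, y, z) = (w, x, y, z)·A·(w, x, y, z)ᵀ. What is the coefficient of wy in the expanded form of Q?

The coefficient of wy is A[1,3] + A[3,1] = 2·3 = 6.

6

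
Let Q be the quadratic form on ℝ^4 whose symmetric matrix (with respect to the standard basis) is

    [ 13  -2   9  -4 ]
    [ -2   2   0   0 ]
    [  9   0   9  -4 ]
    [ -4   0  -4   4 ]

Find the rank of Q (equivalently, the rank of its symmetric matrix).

4

Row-reducing A symmetrically gives the diagonal entries 13, 22/13, 18/11, 20/9.
Counting signs: 4 positive.
The rank is the number of nonzero pivots: 4.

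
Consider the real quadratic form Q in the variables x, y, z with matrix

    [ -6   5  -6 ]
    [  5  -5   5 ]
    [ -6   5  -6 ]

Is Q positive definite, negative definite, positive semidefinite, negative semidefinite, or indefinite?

negative semidefinite

Row-reducing A symmetrically gives the diagonal entries -6, -5/6, 0.
That gives 2 negative, 1 zero pivots.
Hence Q is negative semidefinite.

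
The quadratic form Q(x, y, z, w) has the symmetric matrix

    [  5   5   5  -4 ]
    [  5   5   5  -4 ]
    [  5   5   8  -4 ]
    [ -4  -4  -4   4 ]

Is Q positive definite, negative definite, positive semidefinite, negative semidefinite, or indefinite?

Applying the same elementary operations to the rows and columns of A produces a congruent diagonal matrix with entries 5, 0, 3, 4/5.
Counting signs: 3 positive, 1 zero.
Hence Q is positive semidefinite.

positive semidefinite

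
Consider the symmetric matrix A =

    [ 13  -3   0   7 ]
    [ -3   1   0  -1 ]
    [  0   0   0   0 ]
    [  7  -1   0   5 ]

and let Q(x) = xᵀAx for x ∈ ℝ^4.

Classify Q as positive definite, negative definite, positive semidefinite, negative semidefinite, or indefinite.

Row-reducing A symmetrically gives the diagonal entries 13, 4/13, 0, 0.
Counting signs: 2 positive, 2 zero.
Hence Q is positive semidefinite.

positive semidefinite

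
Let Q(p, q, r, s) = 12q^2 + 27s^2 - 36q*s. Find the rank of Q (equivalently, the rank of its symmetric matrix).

The symmetric matrix is A = [[0, 0, 0, 0], [0, 12, 0, -18], [0, 0, 0, 0], [0, -18, 0, 27]].
Applying the same elementary operations to the rows and columns of A produces a congruent diagonal matrix with entries 0, 12, 0, 0.
Counting signs: 1 positive, 3 zero.
The rank is the number of nonzero pivots: 1.

1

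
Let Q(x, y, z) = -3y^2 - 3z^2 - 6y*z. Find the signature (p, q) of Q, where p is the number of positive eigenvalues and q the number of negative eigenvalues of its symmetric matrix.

(0, 1)

Write A = [[0, 0, 0], [0, -3, -3], [0, -3, -3]].
Symmetric row and column elimination reduces A to a congruent diagonal form with pivots 0, -3, 0.
Counting signs: 1 negative, 2 zero.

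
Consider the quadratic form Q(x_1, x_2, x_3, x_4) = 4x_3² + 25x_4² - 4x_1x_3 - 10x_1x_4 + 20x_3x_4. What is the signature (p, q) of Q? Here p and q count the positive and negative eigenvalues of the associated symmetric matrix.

The symmetric matrix is A = [[0, 0, -2, -5], [0, 0, 0, 0], [-2, 0, 4, 10], [-5, 0, 10, 25]].
By Sylvester's law of inertia any congruent diagonalization of A has 1 positive, 1 negative and 2 zero entries.

(1, 1)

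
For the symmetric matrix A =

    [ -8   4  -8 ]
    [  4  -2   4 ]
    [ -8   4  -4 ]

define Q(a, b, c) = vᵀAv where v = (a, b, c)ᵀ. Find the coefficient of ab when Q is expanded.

8

The coefficient of ab is A[1,2] + A[2,1] = 2·4 = 8.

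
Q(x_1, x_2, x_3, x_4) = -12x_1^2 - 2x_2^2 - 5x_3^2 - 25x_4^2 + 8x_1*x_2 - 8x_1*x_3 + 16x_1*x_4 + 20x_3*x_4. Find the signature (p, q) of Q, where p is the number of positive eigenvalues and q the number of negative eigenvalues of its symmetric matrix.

The associated matrix is A = [[-12, 4, -4, 8], [4, -2, 0, 0], [-4, 0, -5, 10], [8, 0, 10, -25]].
An LDLᵀ factorisation of A has diagonal entries -12, -2/3, -1, -5.
Counting signs: 4 negative.

(0, 4)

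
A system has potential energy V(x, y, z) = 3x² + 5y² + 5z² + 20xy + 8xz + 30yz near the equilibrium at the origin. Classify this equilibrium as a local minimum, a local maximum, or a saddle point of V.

The Hessian at the origin is H = [[6, 20, 8], [20, 10, 30], [8, 30, 10]].
Applying the same elementary operations to the rows and columns of H produces a congruent diagonal matrix with entries 6, -170/3, -8/17.
That gives 1 positive, 2 negative pivots.
H is indefinite, so the origin is a saddle point.

saddle point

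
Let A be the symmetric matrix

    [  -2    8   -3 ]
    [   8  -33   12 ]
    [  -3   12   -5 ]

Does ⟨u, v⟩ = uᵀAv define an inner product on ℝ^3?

Leading principal minors: Δ_1 = -2, Δ_2 = 2, Δ_3 = -1.
The signs alternate starting with Δ_1 < 0, so by Sylvester's criterion Q is negative definite.
⟨·,·⟩ is an inner product exactly when A is positive definite.

no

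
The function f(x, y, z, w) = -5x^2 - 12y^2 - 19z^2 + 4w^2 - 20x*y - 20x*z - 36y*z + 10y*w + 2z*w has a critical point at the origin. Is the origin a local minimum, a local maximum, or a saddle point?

The Hessian at the origin is H = [[-10, -20, -20, 0], [-20, -24, -36, 10], [-20, -36, -38, 2], [0, 10, 2, 8]].
Congruent diagonalization of H (simultaneous row and column reduction) yields pivots -10, 16, 1, 3/2.
Counting signs: 3 positive, 1 negative.
H is indefinite, so the origin is a saddle point.

saddle point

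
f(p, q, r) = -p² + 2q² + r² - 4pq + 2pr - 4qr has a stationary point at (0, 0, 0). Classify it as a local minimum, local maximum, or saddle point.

The Hessian at the origin is H = [[-2, -4, 2], [-4, 4, -4], [2, -4, 2]].
Symmetric row and column elimination reduces H to a congruent diagonal form with pivots -2, 12, -4/3.
That gives 1 positive, 2 negative pivots.
H is indefinite, so the origin is a saddle point.

saddle point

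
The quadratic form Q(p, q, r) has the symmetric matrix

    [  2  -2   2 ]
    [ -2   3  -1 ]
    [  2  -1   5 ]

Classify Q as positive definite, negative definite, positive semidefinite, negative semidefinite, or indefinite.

positive definite

Congruent diagonalization of A (simultaneous row and column reduction) yields pivots 2, 1, 2.
So there are 3 positive pivots.
Hence Q is positive definite.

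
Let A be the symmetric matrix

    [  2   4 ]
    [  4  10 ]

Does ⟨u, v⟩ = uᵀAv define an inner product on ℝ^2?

Congruent diagonalization of A (simultaneous row and column reduction) yields pivots 2, 2.
Counting signs: 2 positive.
Hence Q is positive definite.
⟨·,·⟩ is an inner product exactly when A is positive definite.

yes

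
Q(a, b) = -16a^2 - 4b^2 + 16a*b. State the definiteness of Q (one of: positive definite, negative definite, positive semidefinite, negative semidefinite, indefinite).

negative semidefinite

The symmetric matrix of Q is [[-16, 8], [8, -4]].
For the 2×2 matrix [[-16, 8], [8, -4]]: det = -16·-4 − (8)² = 0, trace = -20.
det = 0 so one eigenvalue is zero; the form is semidefinite with the sign of the trace.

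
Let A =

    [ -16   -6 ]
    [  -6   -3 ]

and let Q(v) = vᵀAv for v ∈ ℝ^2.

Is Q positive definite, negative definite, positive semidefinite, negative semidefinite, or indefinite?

negative definite

Applying the same elementary operations to the rows and columns of A produces a congruent diagonal matrix with entries -16, -3/4.
So there are 2 negative pivots.
Hence Q is negative definite.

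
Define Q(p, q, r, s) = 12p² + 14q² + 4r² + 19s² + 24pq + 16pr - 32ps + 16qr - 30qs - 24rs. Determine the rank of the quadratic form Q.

4

Write A = [[12, 12, 8, -16], [12, 14, 8, -15], [8, 8, 4, -12], [-16, -15, -12, 19]].
An LDLᵀ factorisation of A has diagonal entries 12, 2, -4/3, -3/2.
Counting signs: 2 positive, 2 negative.
The rank is the number of nonzero pivots: 4.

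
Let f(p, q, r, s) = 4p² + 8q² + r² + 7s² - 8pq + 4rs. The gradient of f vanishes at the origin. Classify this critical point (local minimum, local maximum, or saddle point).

The Hessian at the origin is H = [[8, -8, 0, 0], [-8, 16, 0, 0], [0, 0, 2, 4], [0, 0, 4, 14]].
Symmetric row and column elimination reduces H to a congruent diagonal form with pivots 8, 8, 2, 6.
That gives 4 positive pivots.
H is positive definite, so the origin is a strict local minimum.

local minimum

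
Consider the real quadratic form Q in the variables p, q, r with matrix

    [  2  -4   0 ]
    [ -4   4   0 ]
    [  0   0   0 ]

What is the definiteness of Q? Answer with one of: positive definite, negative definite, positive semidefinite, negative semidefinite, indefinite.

indefinite

Congruent diagonalization of A (simultaneous row and column reduction) yields pivots 2, -4, 0.
Counting signs: 1 positive, 1 negative, 1 zero.
Hence Q is indefinite.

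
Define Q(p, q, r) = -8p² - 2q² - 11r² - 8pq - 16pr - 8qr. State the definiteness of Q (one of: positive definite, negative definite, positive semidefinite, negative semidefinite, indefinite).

The symmetric matrix is A = [[-8, -4, -8], [-4, -2, -4], [-8, -4, -11]].
Congruent diagonalization of A (simultaneous row and column reduction) yields pivots -8, 0, -3.
That gives 2 negative, 1 zero pivots.
Hence Q is negative semidefinite.

negative semidefinite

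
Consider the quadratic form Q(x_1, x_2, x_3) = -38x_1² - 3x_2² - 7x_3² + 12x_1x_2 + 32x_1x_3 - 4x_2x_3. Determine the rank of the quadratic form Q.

The associated matrix is A = [[-38, 6, 16], [6, -3, -2], [16, -2, -7]].
Congruent diagonalization of A (simultaneous row and column reduction) yields pivots -38, -39/19, -5/39.
So there are 3 negative pivots.
The rank is the number of nonzero pivots: 3.

3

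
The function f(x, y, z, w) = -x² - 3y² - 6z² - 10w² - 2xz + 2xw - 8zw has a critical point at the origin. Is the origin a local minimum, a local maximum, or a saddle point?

local maximum

The Hessian at the origin is H = [[-2, 0, -2, 2], [0, -6, 0, 0], [-2, 0, -12, -8], [2, 0, -8, -20]].
Row-reducing H symmetrically gives the diagonal entries -2, -6, -10, -8.
So there are 4 negative pivots.
H is negative definite, so the origin is a strict local maximum.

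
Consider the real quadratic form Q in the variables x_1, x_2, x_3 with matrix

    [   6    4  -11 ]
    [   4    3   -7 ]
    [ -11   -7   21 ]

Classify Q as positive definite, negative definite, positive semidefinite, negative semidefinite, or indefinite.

positive definite

Symmetric row and column elimination reduces A to a congruent diagonal form with pivots 6, 1/3, 1/2.
So there are 3 positive pivots.
Hence Q is positive definite.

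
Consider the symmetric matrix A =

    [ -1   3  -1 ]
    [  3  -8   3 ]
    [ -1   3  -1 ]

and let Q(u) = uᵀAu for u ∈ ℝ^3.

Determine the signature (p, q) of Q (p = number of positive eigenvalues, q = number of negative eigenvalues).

Applying the same elementary operations to the rows and columns of A produces a congruent diagonal matrix with entries -1, 1, 0.
That gives 1 positive, 1 negative, 1 zero pivots.

(1, 1)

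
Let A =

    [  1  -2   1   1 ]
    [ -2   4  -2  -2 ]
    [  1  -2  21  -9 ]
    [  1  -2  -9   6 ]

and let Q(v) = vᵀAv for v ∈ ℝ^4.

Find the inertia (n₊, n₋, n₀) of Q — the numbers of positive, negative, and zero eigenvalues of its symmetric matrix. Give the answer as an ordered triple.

(2, 0, 2)

Row-reducing A symmetrically gives the diagonal entries 1, 0, 20, 0.
Counting signs: 2 positive, 2 zero.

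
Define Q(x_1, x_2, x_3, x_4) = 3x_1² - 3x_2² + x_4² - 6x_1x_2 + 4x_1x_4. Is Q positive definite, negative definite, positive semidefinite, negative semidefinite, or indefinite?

Write A = [[3, -3, 0, 2], [-3, -3, 0, 0], [0, 0, 0, 0], [2, 0, 0, 1]].
Symmetric row and column elimination reduces A to a congruent diagonal form with pivots 3, -6, 0, 1/3.
So there are 2 positive, 1 negative, 1 zero pivots.
Hence Q is indefinite.

indefinite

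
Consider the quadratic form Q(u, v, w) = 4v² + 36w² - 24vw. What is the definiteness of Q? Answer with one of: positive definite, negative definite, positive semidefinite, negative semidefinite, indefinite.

The associated matrix is A = [[0, 0, 0], [0, 4, -12], [0, -12, 36]].
Applying the same elementary operations to the rows and columns of A produces a congruent diagonal matrix with entries 0, 4, 0.
So there are 1 positive, 2 zero pivots.
Hence Q is positive semidefinite.

positive semidefinite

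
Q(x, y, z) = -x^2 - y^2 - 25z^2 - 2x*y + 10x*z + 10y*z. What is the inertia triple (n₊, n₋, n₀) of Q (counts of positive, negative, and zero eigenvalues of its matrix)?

The associated matrix is A = [[-1, -1, 5], [-1, -1, 5], [5, 5, -25]].
Applying the same elementary operations to the rows and columns of A produces a congruent diagonal matrix with entries -1, 0, 0.
Counting signs: 1 negative, 2 zero.

(0, 1, 2)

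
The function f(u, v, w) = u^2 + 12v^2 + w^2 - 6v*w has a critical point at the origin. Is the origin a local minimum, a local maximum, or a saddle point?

local minimum

The Hessian at the origin is H = [[2, 0, 0], [0, 24, -6], [0, -6, 2]].
An LDLᵀ factorisation of H has diagonal entries 2, 24, 1/2.
So there are 3 positive pivots.
H is positive definite, so the origin is a strict local minimum.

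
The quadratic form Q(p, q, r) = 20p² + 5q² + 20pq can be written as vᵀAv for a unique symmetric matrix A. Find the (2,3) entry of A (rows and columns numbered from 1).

0

The coefficient of q·r in Q is 0. For a symmetric A this equals A[2,3] + A[3,2] = 2·A[2,3].
So A[2,3] = 0/2 = 0.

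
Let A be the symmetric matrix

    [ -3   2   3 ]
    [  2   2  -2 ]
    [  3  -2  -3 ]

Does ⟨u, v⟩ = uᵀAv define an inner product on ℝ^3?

no

Congruent diagonalization of A (simultaneous row and column reduction) yields pivots -3, 10/3, 0.
That gives 1 positive, 1 negative, 1 zero pivots.
Hence Q is indefinite.
⟨·,·⟩ is an inner product exactly when A is positive definite.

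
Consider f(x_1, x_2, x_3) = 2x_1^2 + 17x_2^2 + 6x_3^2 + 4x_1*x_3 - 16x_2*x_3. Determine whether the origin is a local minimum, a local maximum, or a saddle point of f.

The Hessian at the origin is H = [[4, 0, 4], [0, 34, -16], [4, -16, 12]].
An LDLᵀ factorisation of H has diagonal entries 4, 34, 8/17.
Counting signs: 3 positive.
H is positive definite, so the origin is a strict local minimum.

local minimum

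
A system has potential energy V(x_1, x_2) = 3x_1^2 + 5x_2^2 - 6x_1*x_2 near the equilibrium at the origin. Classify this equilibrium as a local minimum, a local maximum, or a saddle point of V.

local minimum

The Hessian at the origin is H = [[6, -6], [-6, 10]].
det H = 6·10 − (-6)² = 24 > 0 and H[1,1] = 6 > 0, so H is positive definite.
Therefore the origin is a local minimum.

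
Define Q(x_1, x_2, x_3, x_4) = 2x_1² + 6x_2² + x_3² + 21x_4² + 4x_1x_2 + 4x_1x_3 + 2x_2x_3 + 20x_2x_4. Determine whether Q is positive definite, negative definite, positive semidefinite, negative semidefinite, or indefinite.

The symmetric matrix is A = [[2, 2, 2, 0], [2, 6, 1, 10], [2, 1, 1, 0], [0, 10, 0, 21]].
Applying the same elementary operations to the rows and columns of A produces a congruent diagonal matrix with entries 2, 4, -5/4, 1.
Counting signs: 3 positive, 1 negative.
Hence Q is indefinite.

indefinite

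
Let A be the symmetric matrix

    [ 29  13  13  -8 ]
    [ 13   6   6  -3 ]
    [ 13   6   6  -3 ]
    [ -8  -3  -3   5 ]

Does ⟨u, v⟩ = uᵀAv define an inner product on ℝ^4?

Applying the same elementary operations to the rows and columns of A produces a congruent diagonal matrix with entries 29, 5/29, 0, 4/5.
That gives 3 positive, 1 zero pivots.
Hence Q is positive semidefinite.
⟨·,·⟩ is an inner product exactly when A is positive definite.

no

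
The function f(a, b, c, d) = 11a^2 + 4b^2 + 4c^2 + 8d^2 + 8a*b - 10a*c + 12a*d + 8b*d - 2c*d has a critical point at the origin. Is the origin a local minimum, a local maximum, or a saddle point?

local minimum

The Hessian at the origin is H = [[22, 8, -10, 12], [8, 8, 0, 8], [-10, 0, 8, -2], [12, 8, -2, 16]].
Congruent diagonalization of H (simultaneous row and column reduction) yields pivots 22, 56/11, 6/7, 6.
Counting signs: 4 positive.
H is positive definite, so the origin is a strict local minimum.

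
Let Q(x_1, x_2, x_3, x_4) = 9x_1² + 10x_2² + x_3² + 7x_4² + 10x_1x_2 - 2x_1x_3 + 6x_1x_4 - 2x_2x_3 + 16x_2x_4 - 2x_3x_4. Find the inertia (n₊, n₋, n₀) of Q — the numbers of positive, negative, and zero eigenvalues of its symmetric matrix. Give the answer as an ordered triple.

(4, 0, 0)

Write A = [[9, 5, -1, 3], [5, 10, -1, 8], [-1, -1, 1, -1], [3, 8, -1, 7]].
Symmetric row and column elimination reduces A to a congruent diagonal form with pivots 9, 65/9, 56/65, 5/14.
So there are 4 positive pivots.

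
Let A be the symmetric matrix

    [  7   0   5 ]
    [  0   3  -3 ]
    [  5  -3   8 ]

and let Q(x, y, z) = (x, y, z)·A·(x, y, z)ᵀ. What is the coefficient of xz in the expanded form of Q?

The coefficient of xz is A[1,3] + A[3,1] = 2·5 = 10.

10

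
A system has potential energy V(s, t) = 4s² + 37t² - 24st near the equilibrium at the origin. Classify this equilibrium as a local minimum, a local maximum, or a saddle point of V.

local minimum

The Hessian at the origin is H = [[8, -24], [-24, 74]].
det H = 8·74 − (-24)² = 16 > 0 and H[1,1] = 8 > 0, so H is positive definite.
Therefore the origin is a local minimum.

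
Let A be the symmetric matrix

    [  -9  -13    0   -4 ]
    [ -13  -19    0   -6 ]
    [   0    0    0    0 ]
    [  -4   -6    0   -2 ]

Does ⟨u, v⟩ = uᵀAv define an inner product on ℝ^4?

Symmetric row and column elimination reduces A to a congruent diagonal form with pivots -9, -2/9, 0, 0.
Counting signs: 2 negative, 2 zero.
Hence Q is negative semidefinite.
⟨·,·⟩ is an inner product exactly when A is positive definite.

no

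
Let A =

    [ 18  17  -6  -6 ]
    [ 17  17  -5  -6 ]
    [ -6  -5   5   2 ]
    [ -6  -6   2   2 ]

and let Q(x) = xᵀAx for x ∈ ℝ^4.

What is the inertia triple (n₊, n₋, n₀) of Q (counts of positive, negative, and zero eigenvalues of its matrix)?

Symmetric row and column elimination reduces A to a congruent diagonal form with pivots 18, 17/18, 43/17, -6/43.
So there are 3 positive, 1 negative pivots.

(3, 1, 0)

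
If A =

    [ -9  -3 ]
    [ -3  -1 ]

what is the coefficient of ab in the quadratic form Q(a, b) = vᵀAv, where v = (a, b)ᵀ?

-6

The coefficient of ab is A[1,2] + A[2,1] = 2·(-3) = -6.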